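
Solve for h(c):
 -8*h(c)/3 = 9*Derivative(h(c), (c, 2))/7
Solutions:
 h(c) = C1*sin(2*sqrt(42)*c/9) + C2*cos(2*sqrt(42)*c/9)


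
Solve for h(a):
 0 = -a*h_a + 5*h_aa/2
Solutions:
 h(a) = C1 + C2*erfi(sqrt(5)*a/5)


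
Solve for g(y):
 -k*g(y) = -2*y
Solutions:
 g(y) = 2*y/k


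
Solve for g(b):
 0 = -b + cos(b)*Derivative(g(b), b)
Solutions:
 g(b) = C1 + Integral(b/cos(b), b)


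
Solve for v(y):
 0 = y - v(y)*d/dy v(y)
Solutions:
 v(y) = -sqrt(C1 + y^2)
 v(y) = sqrt(C1 + y^2)


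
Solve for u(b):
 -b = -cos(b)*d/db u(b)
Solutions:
 u(b) = C1 + Integral(b/cos(b), b)


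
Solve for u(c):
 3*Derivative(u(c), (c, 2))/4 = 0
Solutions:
 u(c) = C1 + C2*c


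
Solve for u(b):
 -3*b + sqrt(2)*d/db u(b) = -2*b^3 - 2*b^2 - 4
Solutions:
 u(b) = C1 - sqrt(2)*b^4/4 - sqrt(2)*b^3/3 + 3*sqrt(2)*b^2/4 - 2*sqrt(2)*b


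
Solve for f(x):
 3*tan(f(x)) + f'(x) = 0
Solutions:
 f(x) = pi - asin(C1*exp(-3*x))
 f(x) = asin(C1*exp(-3*x))


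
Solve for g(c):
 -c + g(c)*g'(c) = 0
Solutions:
 g(c) = -sqrt(C1 + c^2)
 g(c) = sqrt(C1 + c^2)


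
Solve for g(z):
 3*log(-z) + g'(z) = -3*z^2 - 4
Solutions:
 g(z) = C1 - z^3 - 3*z*log(-z) - z


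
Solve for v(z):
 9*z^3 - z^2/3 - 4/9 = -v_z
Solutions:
 v(z) = C1 - 9*z^4/4 + z^3/9 + 4*z/9


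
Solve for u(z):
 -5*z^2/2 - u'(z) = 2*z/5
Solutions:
 u(z) = C1 - 5*z^3/6 - z^2/5


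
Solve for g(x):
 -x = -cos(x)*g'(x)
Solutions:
 g(x) = C1 + Integral(x/cos(x), x)


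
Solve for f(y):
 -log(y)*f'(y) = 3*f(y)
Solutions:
 f(y) = C1*exp(-3*li(y))


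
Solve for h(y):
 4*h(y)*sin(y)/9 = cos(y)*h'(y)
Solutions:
 h(y) = C1/cos(y)^(4/9)


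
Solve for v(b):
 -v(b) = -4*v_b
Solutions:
 v(b) = C1*exp(b/4)


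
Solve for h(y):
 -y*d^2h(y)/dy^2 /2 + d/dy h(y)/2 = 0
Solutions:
 h(y) = C1 + C2*y^2


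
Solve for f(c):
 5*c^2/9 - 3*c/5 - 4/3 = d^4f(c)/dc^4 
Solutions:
 f(c) = C1 + C2*c + C3*c^2 + C4*c^3 + c^6/648 - c^5/200 - c^4/18


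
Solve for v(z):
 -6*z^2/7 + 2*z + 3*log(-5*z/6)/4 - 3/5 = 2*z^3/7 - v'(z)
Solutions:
 v(z) = C1 + z^4/14 + 2*z^3/7 - z^2 - 3*z*log(-z)/4 + 3*z*(-5*log(5) + 5*log(6) + 9)/20


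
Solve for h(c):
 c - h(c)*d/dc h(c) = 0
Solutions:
 h(c) = -sqrt(C1 + c^2)
 h(c) = sqrt(C1 + c^2)


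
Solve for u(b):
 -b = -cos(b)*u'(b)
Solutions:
 u(b) = C1 + Integral(b/cos(b), b)


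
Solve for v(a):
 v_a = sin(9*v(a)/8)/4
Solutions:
 -a/4 + 4*log(cos(9*v(a)/8) - 1)/9 - 4*log(cos(9*v(a)/8) + 1)/9 = C1


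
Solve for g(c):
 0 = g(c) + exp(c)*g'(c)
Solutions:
 g(c) = C1*exp(exp(-c))


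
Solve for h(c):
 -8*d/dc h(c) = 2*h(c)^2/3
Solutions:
 h(c) = 12/(C1 + c)


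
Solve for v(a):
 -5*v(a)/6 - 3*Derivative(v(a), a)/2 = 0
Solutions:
 v(a) = C1*exp(-5*a/9)


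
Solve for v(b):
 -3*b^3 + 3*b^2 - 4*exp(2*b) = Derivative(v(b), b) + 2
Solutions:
 v(b) = C1 - 3*b^4/4 + b^3 - 2*b - 2*exp(2*b)


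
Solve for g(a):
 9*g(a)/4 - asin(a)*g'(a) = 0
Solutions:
 g(a) = C1*exp(9*Integral(1/asin(a), a)/4)


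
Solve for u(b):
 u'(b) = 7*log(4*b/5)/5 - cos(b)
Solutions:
 u(b) = C1 + 7*b*log(b)/5 - 7*b*log(5)/5 - 7*b/5 + 14*b*log(2)/5 - sin(b)


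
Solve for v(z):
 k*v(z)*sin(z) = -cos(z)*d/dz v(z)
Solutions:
 v(z) = C1*exp(k*log(cos(z)))


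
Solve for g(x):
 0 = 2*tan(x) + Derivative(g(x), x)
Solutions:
 g(x) = C1 + 2*log(cos(x))


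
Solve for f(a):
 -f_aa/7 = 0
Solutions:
 f(a) = C1 + C2*a


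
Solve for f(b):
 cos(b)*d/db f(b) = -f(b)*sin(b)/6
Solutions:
 f(b) = C1*cos(b)^(1/6)


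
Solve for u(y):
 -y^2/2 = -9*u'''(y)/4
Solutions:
 u(y) = C1 + C2*y + C3*y^2 + y^5/270


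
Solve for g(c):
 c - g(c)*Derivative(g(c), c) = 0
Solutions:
 g(c) = -sqrt(C1 + c^2)
 g(c) = sqrt(C1 + c^2)


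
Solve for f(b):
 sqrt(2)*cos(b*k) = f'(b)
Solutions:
 f(b) = C1 + sqrt(2)*sin(b*k)/k


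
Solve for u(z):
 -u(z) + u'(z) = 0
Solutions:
 u(z) = C1*exp(z)


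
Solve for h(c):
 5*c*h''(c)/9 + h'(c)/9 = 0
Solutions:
 h(c) = C1 + C2*c^(4/5)


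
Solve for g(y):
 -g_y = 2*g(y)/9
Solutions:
 g(y) = C1*exp(-2*y/9)


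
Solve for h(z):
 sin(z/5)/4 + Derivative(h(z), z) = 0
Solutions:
 h(z) = C1 + 5*cos(z/5)/4


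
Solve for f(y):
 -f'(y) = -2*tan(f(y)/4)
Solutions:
 f(y) = -4*asin(C1*exp(y/2)) + 4*pi
 f(y) = 4*asin(C1*exp(y/2))


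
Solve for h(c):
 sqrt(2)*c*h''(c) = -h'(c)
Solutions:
 h(c) = C1 + C2*c^(1 - sqrt(2)/2)


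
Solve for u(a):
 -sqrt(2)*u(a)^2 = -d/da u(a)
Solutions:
 u(a) = -1/(C1 + sqrt(2)*a)


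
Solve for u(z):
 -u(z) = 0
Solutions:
 u(z) = 0


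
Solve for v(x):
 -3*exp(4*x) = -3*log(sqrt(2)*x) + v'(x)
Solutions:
 v(x) = C1 + 3*x*log(x) + x*(-3 + 3*log(2)/2) - 3*exp(4*x)/4


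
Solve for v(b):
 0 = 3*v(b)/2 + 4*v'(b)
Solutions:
 v(b) = C1*exp(-3*b/8)


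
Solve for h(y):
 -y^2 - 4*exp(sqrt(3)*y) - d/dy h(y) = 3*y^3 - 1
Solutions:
 h(y) = C1 - 3*y^4/4 - y^3/3 + y - 4*sqrt(3)*exp(sqrt(3)*y)/3


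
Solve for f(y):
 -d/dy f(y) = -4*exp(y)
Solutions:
 f(y) = C1 + 4*exp(y)


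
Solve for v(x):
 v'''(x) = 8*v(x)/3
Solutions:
 v(x) = C3*exp(2*3^(2/3)*x/3) + (C1*sin(3^(1/6)*x) + C2*cos(3^(1/6)*x))*exp(-3^(2/3)*x/3)


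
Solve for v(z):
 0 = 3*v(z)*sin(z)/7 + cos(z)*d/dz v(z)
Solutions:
 v(z) = C1*cos(z)^(3/7)


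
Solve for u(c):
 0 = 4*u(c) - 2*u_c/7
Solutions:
 u(c) = C1*exp(14*c)


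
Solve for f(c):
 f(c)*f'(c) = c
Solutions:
 f(c) = -sqrt(C1 + c^2)
 f(c) = sqrt(C1 + c^2)


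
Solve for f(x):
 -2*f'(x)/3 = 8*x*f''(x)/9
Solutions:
 f(x) = C1 + C2*x^(1/4)


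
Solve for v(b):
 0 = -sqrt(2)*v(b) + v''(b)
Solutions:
 v(b) = C1*exp(-2^(1/4)*b) + C2*exp(2^(1/4)*b)


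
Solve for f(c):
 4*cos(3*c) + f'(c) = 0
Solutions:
 f(c) = C1 - 4*sin(3*c)/3


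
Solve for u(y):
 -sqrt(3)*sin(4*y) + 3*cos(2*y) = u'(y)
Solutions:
 u(y) = C1 + 3*sin(2*y)/2 + sqrt(3)*cos(4*y)/4


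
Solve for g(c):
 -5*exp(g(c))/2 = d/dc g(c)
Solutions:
 g(c) = log(1/(C1 + 5*c)) + log(2)


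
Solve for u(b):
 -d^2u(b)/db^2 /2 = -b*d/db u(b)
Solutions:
 u(b) = C1 + C2*erfi(b)


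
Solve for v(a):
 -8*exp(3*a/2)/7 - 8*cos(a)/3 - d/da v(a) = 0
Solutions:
 v(a) = C1 - 16*exp(3*a/2)/21 - 8*sin(a)/3


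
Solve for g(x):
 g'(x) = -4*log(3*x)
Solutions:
 g(x) = C1 - 4*x*log(x) - x*log(81) + 4*x


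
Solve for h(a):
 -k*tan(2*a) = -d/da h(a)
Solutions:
 h(a) = C1 - k*log(cos(2*a))/2


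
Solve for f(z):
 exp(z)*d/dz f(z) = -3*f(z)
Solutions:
 f(z) = C1*exp(3*exp(-z))


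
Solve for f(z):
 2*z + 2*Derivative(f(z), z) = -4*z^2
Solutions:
 f(z) = C1 - 2*z^3/3 - z^2/2


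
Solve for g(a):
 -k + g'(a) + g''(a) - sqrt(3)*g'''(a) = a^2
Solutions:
 g(a) = C1 + C2*exp(sqrt(3)*a*(1 - sqrt(1 + 4*sqrt(3)))/6) + C3*exp(sqrt(3)*a*(1 + sqrt(1 + 4*sqrt(3)))/6) + a^3/3 - a^2 + a*k + 2*a + 2*sqrt(3)*a


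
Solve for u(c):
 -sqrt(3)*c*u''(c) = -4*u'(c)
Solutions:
 u(c) = C1 + C2*c^(1 + 4*sqrt(3)/3)


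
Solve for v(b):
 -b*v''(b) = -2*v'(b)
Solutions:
 v(b) = C1 + C2*b^3


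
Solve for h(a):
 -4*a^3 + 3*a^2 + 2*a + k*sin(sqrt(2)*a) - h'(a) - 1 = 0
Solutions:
 h(a) = C1 - a^4 + a^3 + a^2 - a - sqrt(2)*k*cos(sqrt(2)*a)/2


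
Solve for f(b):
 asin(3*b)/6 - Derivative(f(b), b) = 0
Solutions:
 f(b) = C1 + b*asin(3*b)/6 + sqrt(1 - 9*b^2)/18


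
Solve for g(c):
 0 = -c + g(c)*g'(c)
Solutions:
 g(c) = -sqrt(C1 + c^2)
 g(c) = sqrt(C1 + c^2)


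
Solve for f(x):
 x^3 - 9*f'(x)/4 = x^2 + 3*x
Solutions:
 f(x) = C1 + x^4/9 - 4*x^3/27 - 2*x^2/3


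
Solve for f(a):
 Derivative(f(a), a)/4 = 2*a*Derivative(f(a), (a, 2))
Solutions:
 f(a) = C1 + C2*a^(9/8)


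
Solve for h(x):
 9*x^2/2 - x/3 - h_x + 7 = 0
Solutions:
 h(x) = C1 + 3*x^3/2 - x^2/6 + 7*x


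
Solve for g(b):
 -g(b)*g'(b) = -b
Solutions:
 g(b) = -sqrt(C1 + b^2)
 g(b) = sqrt(C1 + b^2)


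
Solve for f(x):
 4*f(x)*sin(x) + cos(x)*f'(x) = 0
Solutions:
 f(x) = C1*cos(x)^4


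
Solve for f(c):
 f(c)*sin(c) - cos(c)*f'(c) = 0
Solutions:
 f(c) = C1/cos(c)


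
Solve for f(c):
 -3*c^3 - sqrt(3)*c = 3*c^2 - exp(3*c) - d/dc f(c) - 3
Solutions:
 f(c) = C1 + 3*c^4/4 + c^3 + sqrt(3)*c^2/2 - 3*c - exp(3*c)/3


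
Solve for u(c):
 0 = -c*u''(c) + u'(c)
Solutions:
 u(c) = C1 + C2*c^2


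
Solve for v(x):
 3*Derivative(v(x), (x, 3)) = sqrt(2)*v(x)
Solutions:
 v(x) = C3*exp(2^(1/6)*3^(2/3)*x/3) + (C1*sin(6^(1/6)*x/2) + C2*cos(6^(1/6)*x/2))*exp(-2^(1/6)*3^(2/3)*x/6)


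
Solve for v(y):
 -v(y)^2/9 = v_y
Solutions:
 v(y) = 9/(C1 + y)


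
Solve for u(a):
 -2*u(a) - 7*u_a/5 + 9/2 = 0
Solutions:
 u(a) = C1*exp(-10*a/7) + 9/4


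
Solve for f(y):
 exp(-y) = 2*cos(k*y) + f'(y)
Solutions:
 f(y) = C1 - exp(-y) - 2*sin(k*y)/k


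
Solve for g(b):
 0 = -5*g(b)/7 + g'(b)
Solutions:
 g(b) = C1*exp(5*b/7)


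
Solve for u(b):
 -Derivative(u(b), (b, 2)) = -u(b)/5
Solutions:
 u(b) = C1*exp(-sqrt(5)*b/5) + C2*exp(sqrt(5)*b/5)


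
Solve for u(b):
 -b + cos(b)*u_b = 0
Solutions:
 u(b) = C1 + Integral(b/cos(b), b)


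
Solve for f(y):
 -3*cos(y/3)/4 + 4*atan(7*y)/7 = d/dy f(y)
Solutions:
 f(y) = C1 + 4*y*atan(7*y)/7 - 2*log(49*y^2 + 1)/49 - 9*sin(y/3)/4


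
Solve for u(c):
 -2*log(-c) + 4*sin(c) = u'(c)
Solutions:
 u(c) = C1 - 2*c*log(-c) + 2*c - 4*cos(c)


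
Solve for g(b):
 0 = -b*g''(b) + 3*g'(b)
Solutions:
 g(b) = C1 + C2*b^4


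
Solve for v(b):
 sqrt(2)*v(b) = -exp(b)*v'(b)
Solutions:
 v(b) = C1*exp(sqrt(2)*exp(-b))


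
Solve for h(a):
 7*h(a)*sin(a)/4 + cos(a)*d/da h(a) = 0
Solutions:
 h(a) = C1*cos(a)^(7/4)


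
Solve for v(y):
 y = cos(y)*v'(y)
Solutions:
 v(y) = C1 + Integral(y/cos(y), y)


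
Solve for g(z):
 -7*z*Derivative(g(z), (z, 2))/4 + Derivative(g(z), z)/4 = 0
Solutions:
 g(z) = C1 + C2*z^(8/7)


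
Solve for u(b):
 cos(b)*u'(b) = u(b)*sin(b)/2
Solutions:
 u(b) = C1/sqrt(cos(b))


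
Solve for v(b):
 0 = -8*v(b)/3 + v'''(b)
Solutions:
 v(b) = C3*exp(2*3^(2/3)*b/3) + (C1*sin(3^(1/6)*b) + C2*cos(3^(1/6)*b))*exp(-3^(2/3)*b/3)


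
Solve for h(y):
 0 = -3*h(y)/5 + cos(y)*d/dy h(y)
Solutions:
 h(y) = C1*(sin(y) + 1)^(3/10)/(sin(y) - 1)^(3/10)


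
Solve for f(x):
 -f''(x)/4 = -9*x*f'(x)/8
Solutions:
 f(x) = C1 + C2*erfi(3*x/2)


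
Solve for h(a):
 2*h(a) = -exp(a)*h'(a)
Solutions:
 h(a) = C1*exp(2*exp(-a))


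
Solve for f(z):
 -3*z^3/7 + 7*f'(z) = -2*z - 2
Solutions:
 f(z) = C1 + 3*z^4/196 - z^2/7 - 2*z/7


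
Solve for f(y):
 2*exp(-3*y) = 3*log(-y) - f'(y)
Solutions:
 f(y) = C1 + 3*y*log(-y) - 3*y + 2*exp(-3*y)/3


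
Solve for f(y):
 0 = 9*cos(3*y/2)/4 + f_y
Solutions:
 f(y) = C1 - 3*sin(3*y/2)/2


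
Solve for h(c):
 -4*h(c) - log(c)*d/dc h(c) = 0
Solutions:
 h(c) = C1*exp(-4*li(c))


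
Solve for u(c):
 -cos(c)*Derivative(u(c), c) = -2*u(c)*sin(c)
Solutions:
 u(c) = C1/cos(c)^2


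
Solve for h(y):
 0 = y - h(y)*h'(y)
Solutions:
 h(y) = -sqrt(C1 + y^2)
 h(y) = sqrt(C1 + y^2)


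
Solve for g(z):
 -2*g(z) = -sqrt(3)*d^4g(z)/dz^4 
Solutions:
 g(z) = C1*exp(-2^(1/4)*3^(7/8)*z/3) + C2*exp(2^(1/4)*3^(7/8)*z/3) + C3*sin(2^(1/4)*3^(7/8)*z/3) + C4*cos(2^(1/4)*3^(7/8)*z/3)


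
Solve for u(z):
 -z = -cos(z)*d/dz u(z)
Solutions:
 u(z) = C1 + Integral(z/cos(z), z)


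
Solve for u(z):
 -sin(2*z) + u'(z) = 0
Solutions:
 u(z) = C1 - cos(2*z)/2


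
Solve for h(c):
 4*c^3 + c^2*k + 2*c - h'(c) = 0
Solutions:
 h(c) = C1 + c^4 + c^3*k/3 + c^2


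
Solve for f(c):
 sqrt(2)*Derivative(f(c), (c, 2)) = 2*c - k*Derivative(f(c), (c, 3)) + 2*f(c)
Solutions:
 f(c) = C1*exp(-c*((sqrt(((-27 + 2*sqrt(2)/k^2)^2 - 8/k^4)/k^2) - 27/k + 2*sqrt(2)/k^3)^(1/3) + sqrt(2)/k + 2/(k^2*(sqrt(((-27 + 2*sqrt(2)/k^2)^2 - 8/k^4)/k^2) - 27/k + 2*sqrt(2)/k^3)^(1/3)))/3) + C2*exp(c*((sqrt(((-27 + 2*sqrt(2)/k^2)^2 - 8/k^4)/k^2) - 27/k + 2*sqrt(2)/k^3)^(1/3) - sqrt(3)*I*(sqrt(((-27 + 2*sqrt(2)/k^2)^2 - 8/k^4)/k^2) - 27/k + 2*sqrt(2)/k^3)^(1/3) - 2*sqrt(2)/k - 8/(k^2*(-1 + sqrt(3)*I)*(sqrt(((-27 + 2*sqrt(2)/k^2)^2 - 8/k^4)/k^2) - 27/k + 2*sqrt(2)/k^3)^(1/3)))/6) + C3*exp(c*((sqrt(((-27 + 2*sqrt(2)/k^2)^2 - 8/k^4)/k^2) - 27/k + 2*sqrt(2)/k^3)^(1/3) + sqrt(3)*I*(sqrt(((-27 + 2*sqrt(2)/k^2)^2 - 8/k^4)/k^2) - 27/k + 2*sqrt(2)/k^3)^(1/3) - 2*sqrt(2)/k + 8/(k^2*(1 + sqrt(3)*I)*(sqrt(((-27 + 2*sqrt(2)/k^2)^2 - 8/k^4)/k^2) - 27/k + 2*sqrt(2)/k^3)^(1/3)))/6) - c


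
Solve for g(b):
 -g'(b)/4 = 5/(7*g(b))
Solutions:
 g(b) = -sqrt(C1 - 280*b)/7
 g(b) = sqrt(C1 - 280*b)/7


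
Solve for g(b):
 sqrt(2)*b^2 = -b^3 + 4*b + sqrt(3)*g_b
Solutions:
 g(b) = C1 + sqrt(3)*b^4/12 + sqrt(6)*b^3/9 - 2*sqrt(3)*b^2/3


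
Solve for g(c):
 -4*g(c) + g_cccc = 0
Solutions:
 g(c) = C1*exp(-sqrt(2)*c) + C2*exp(sqrt(2)*c) + C3*sin(sqrt(2)*c) + C4*cos(sqrt(2)*c)


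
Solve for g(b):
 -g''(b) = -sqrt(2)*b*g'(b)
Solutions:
 g(b) = C1 + C2*erfi(2^(3/4)*b/2)


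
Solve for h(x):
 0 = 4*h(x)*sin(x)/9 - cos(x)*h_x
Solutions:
 h(x) = C1/cos(x)^(4/9)


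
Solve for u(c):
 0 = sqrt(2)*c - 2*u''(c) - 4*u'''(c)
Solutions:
 u(c) = C1 + C2*c + C3*exp(-c/2) + sqrt(2)*c^3/12 - sqrt(2)*c^2/2


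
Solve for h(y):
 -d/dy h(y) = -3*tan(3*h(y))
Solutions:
 h(y) = -asin(C1*exp(9*y))/3 + pi/3
 h(y) = asin(C1*exp(9*y))/3


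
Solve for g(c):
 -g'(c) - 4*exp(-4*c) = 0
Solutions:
 g(c) = C1 + exp(-4*c)


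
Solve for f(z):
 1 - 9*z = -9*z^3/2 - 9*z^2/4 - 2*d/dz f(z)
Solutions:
 f(z) = C1 - 9*z^4/16 - 3*z^3/8 + 9*z^2/4 - z/2


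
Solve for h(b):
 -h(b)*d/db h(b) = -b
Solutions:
 h(b) = -sqrt(C1 + b^2)
 h(b) = sqrt(C1 + b^2)


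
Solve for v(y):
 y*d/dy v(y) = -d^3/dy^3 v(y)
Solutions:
 v(y) = C1 + Integral(C2*airyai(-y) + C3*airybi(-y), y)


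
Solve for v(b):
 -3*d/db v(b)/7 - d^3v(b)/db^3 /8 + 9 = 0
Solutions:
 v(b) = C1 + C2*sin(2*sqrt(42)*b/7) + C3*cos(2*sqrt(42)*b/7) + 21*b


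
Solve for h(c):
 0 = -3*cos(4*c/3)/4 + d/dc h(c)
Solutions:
 h(c) = C1 + 9*sin(4*c/3)/16


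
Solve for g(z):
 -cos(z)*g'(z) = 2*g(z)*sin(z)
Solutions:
 g(z) = C1*cos(z)^2


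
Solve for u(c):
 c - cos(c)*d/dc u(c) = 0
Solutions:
 u(c) = C1 + Integral(c/cos(c), c)


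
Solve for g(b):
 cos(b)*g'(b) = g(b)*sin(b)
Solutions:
 g(b) = C1/cos(b)


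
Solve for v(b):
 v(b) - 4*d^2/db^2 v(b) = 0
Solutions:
 v(b) = C1*exp(-b/2) + C2*exp(b/2)


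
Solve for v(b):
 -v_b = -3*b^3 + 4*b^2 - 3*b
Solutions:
 v(b) = C1 + 3*b^4/4 - 4*b^3/3 + 3*b^2/2


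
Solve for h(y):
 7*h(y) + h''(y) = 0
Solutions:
 h(y) = C1*sin(sqrt(7)*y) + C2*cos(sqrt(7)*y)


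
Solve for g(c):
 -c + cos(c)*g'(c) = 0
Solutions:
 g(c) = C1 + Integral(c/cos(c), c)


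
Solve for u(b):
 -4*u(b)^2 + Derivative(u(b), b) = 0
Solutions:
 u(b) = -1/(C1 + 4*b)


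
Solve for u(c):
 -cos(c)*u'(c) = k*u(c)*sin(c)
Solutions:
 u(c) = C1*exp(k*log(cos(c)))


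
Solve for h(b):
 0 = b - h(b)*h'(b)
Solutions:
 h(b) = -sqrt(C1 + b^2)
 h(b) = sqrt(C1 + b^2)


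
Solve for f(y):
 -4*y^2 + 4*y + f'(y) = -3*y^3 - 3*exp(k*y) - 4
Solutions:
 f(y) = C1 - 3*y^4/4 + 4*y^3/3 - 2*y^2 - 4*y - 3*exp(k*y)/k


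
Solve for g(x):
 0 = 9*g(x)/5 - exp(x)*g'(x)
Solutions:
 g(x) = C1*exp(-9*exp(-x)/5)


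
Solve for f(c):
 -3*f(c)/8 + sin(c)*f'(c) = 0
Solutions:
 f(c) = C1*(cos(c) - 1)^(3/16)/(cos(c) + 1)^(3/16)


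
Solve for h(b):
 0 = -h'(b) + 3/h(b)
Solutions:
 h(b) = -sqrt(C1 + 6*b)
 h(b) = sqrt(C1 + 6*b)


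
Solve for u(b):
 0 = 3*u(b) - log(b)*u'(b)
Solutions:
 u(b) = C1*exp(3*li(b))


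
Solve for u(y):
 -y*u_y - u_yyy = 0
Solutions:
 u(y) = C1 + Integral(C2*airyai(-y) + C3*airybi(-y), y)


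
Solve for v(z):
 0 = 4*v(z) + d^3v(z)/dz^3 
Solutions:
 v(z) = C3*exp(-2^(2/3)*z) + (C1*sin(2^(2/3)*sqrt(3)*z/2) + C2*cos(2^(2/3)*sqrt(3)*z/2))*exp(2^(2/3)*z/2)


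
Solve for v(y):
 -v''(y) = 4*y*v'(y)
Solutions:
 v(y) = C1 + C2*erf(sqrt(2)*y)


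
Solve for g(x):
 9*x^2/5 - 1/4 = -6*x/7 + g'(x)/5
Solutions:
 g(x) = C1 + 3*x^3 + 15*x^2/7 - 5*x/4


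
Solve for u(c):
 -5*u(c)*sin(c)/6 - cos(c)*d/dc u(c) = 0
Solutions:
 u(c) = C1*cos(c)^(5/6)


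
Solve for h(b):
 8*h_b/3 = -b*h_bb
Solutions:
 h(b) = C1 + C2/b^(5/3)


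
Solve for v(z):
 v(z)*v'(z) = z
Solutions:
 v(z) = -sqrt(C1 + z^2)
 v(z) = sqrt(C1 + z^2)


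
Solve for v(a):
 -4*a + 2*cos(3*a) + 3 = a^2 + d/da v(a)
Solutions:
 v(a) = C1 - a^3/3 - 2*a^2 + 3*a + 2*sin(3*a)/3


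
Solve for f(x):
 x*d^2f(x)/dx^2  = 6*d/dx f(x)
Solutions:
 f(x) = C1 + C2*x^7


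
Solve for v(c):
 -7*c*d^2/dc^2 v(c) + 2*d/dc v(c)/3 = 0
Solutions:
 v(c) = C1 + C2*c^(23/21)


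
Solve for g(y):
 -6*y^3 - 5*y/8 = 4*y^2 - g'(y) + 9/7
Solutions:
 g(y) = C1 + 3*y^4/2 + 4*y^3/3 + 5*y^2/16 + 9*y/7


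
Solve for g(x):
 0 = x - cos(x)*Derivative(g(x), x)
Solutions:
 g(x) = C1 + Integral(x/cos(x), x)


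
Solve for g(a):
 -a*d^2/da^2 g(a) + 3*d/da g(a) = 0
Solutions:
 g(a) = C1 + C2*a^4


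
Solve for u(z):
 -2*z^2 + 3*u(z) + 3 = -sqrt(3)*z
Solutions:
 u(z) = 2*z^2/3 - sqrt(3)*z/3 - 1


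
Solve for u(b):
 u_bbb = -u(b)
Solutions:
 u(b) = C3*exp(-b) + (C1*sin(sqrt(3)*b/2) + C2*cos(sqrt(3)*b/2))*exp(b/2)


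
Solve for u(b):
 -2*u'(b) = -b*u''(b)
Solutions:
 u(b) = C1 + C2*b^3


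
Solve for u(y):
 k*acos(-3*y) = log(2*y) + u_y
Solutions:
 u(y) = C1 + k*(y*acos(-3*y) + sqrt(1 - 9*y^2)/3) - y*log(y) - y*log(2) + y


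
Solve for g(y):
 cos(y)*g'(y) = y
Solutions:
 g(y) = C1 + Integral(y/cos(y), y)


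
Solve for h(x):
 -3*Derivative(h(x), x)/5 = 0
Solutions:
 h(x) = C1


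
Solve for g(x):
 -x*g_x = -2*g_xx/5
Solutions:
 g(x) = C1 + C2*erfi(sqrt(5)*x/2)


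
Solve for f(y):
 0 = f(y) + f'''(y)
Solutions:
 f(y) = C3*exp(-y) + (C1*sin(sqrt(3)*y/2) + C2*cos(sqrt(3)*y/2))*exp(y/2)


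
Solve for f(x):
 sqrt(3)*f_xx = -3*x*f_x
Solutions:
 f(x) = C1 + C2*erf(sqrt(2)*3^(1/4)*x/2)


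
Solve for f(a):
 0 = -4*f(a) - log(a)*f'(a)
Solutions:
 f(a) = C1*exp(-4*li(a))


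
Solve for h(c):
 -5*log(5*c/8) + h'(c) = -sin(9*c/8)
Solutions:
 h(c) = C1 + 5*c*log(c) - 15*c*log(2) - 5*c + 5*c*log(5) + 8*cos(9*c/8)/9


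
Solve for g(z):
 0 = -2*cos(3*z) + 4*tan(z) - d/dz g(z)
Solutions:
 g(z) = C1 - 4*log(cos(z)) - 2*sin(3*z)/3


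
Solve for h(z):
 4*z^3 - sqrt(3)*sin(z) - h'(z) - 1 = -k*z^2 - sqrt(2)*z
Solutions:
 h(z) = C1 + k*z^3/3 + z^4 + sqrt(2)*z^2/2 - z + sqrt(3)*cos(z)


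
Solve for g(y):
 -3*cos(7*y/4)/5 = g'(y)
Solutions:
 g(y) = C1 - 12*sin(7*y/4)/35


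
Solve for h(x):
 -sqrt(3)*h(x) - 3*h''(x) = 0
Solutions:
 h(x) = C1*sin(3^(3/4)*x/3) + C2*cos(3^(3/4)*x/3)


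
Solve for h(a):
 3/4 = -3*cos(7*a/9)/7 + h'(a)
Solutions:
 h(a) = C1 + 3*a/4 + 27*sin(7*a/9)/49


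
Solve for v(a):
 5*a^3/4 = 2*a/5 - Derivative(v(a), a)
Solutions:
 v(a) = C1 - 5*a^4/16 + a^2/5


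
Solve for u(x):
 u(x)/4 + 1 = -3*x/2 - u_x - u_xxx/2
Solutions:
 u(x) = C1*exp(-6^(1/3)*x*(-(9 + sqrt(465))^(1/3) + 4*6^(1/3)/(9 + sqrt(465))^(1/3))/12)*sin(2^(1/3)*3^(1/6)*x*(2^(1/3)/(9 + sqrt(465))^(1/3) + 3^(2/3)*(9 + sqrt(465))^(1/3)/12)) + C2*exp(-6^(1/3)*x*(-(9 + sqrt(465))^(1/3) + 4*6^(1/3)/(9 + sqrt(465))^(1/3))/12)*cos(2^(1/3)*3^(1/6)*x*(2^(1/3)/(9 + sqrt(465))^(1/3) + 3^(2/3)*(9 + sqrt(465))^(1/3)/12)) + C3*exp(6^(1/3)*x*(-(9 + sqrt(465))^(1/3) + 4*6^(1/3)/(9 + sqrt(465))^(1/3))/6) - 6*x + 20


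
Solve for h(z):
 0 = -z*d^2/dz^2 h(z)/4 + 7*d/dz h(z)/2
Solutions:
 h(z) = C1 + C2*z^15


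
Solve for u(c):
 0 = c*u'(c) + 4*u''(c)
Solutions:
 u(c) = C1 + C2*erf(sqrt(2)*c/4)


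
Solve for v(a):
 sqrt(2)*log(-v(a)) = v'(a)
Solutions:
 -li(-v(a)) = C1 + sqrt(2)*a


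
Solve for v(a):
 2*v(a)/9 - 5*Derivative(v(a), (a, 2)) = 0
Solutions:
 v(a) = C1*exp(-sqrt(10)*a/15) + C2*exp(sqrt(10)*a/15)


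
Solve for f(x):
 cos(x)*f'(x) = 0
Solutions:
 f(x) = C1


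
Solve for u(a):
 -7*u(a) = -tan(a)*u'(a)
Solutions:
 u(a) = C1*sin(a)^7


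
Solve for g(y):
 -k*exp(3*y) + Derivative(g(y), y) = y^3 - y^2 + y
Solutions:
 g(y) = C1 + k*exp(3*y)/3 + y^4/4 - y^3/3 + y^2/2


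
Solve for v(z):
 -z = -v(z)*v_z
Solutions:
 v(z) = -sqrt(C1 + z^2)
 v(z) = sqrt(C1 + z^2)


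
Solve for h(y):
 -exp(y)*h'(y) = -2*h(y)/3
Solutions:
 h(y) = C1*exp(-2*exp(-y)/3)


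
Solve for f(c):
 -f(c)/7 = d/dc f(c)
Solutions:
 f(c) = C1*exp(-c/7)


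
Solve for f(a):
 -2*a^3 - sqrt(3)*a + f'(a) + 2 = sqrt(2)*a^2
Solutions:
 f(a) = C1 + a^4/2 + sqrt(2)*a^3/3 + sqrt(3)*a^2/2 - 2*a


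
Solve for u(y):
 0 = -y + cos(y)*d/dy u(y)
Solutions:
 u(y) = C1 + Integral(y/cos(y), y)


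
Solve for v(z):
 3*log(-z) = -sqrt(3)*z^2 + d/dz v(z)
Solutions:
 v(z) = C1 + sqrt(3)*z^3/3 + 3*z*log(-z) - 3*z


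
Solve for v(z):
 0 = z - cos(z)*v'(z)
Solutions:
 v(z) = C1 + Integral(z/cos(z), z)


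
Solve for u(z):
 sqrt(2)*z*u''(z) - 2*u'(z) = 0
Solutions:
 u(z) = C1 + C2*z^(1 + sqrt(2))


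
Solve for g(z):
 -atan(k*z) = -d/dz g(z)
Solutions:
 g(z) = C1 + Piecewise((z*atan(k*z) - log(k^2*z^2 + 1)/(2*k), Ne(k, 0)), (0, True))


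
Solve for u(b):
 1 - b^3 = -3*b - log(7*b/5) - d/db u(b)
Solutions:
 u(b) = C1 + b^4/4 - 3*b^2/2 - b*log(b) + b*log(5/7)


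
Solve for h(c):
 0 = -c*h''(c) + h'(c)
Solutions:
 h(c) = C1 + C2*c^2


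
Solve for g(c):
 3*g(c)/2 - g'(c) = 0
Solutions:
 g(c) = C1*exp(3*c/2)


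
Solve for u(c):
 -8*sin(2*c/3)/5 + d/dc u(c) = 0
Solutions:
 u(c) = C1 - 12*cos(2*c/3)/5


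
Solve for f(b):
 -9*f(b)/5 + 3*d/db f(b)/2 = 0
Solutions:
 f(b) = C1*exp(6*b/5)


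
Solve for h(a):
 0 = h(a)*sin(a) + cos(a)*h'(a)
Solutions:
 h(a) = C1*cos(a)


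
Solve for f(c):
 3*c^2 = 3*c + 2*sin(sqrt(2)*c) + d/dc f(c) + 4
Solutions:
 f(c) = C1 + c^3 - 3*c^2/2 - 4*c + sqrt(2)*cos(sqrt(2)*c)


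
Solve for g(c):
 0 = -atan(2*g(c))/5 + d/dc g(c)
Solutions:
 Integral(1/atan(2*_y), (_y, g(c))) = C1 + c/5


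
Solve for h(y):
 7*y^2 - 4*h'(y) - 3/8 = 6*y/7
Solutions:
 h(y) = C1 + 7*y^3/12 - 3*y^2/28 - 3*y/32


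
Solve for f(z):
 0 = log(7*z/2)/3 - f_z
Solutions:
 f(z) = C1 + z*log(z)/3 - z/3 - z*log(2)/3 + z*log(7)/3


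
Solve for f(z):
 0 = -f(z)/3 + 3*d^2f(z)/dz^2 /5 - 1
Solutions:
 f(z) = C1*exp(-sqrt(5)*z/3) + C2*exp(sqrt(5)*z/3) - 3


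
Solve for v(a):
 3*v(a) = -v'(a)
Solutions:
 v(a) = C1*exp(-3*a)


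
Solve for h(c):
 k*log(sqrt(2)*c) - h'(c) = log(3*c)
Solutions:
 h(c) = C1 + c*k*log(c) - c*k + c*k*log(2)/2 - c*log(c) - c*log(3) + c


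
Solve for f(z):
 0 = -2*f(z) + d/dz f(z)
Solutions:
 f(z) = C1*exp(2*z)


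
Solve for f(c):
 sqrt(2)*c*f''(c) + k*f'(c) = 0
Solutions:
 f(c) = C1 + c^(-sqrt(2)*re(k)/2 + 1)*(C2*sin(sqrt(2)*log(c)*Abs(im(k))/2) + C3*cos(sqrt(2)*log(c)*im(k)/2))


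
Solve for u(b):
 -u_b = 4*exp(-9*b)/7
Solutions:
 u(b) = C1 + 4*exp(-9*b)/63


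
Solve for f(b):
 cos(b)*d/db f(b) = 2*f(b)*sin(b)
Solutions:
 f(b) = C1/cos(b)^2


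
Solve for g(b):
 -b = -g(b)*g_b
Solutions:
 g(b) = -sqrt(C1 + b^2)
 g(b) = sqrt(C1 + b^2)


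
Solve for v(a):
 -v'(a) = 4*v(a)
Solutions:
 v(a) = C1*exp(-4*a)


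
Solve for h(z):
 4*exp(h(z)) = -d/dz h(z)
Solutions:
 h(z) = log(1/(C1 + 4*z))


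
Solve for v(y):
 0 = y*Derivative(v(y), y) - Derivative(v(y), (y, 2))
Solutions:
 v(y) = C1 + C2*erfi(sqrt(2)*y/2)


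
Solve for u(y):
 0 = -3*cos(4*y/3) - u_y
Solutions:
 u(y) = C1 - 9*sin(4*y/3)/4


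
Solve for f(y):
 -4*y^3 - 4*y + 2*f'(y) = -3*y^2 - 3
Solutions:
 f(y) = C1 + y^4/2 - y^3/2 + y^2 - 3*y/2


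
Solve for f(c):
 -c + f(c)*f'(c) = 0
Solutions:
 f(c) = -sqrt(C1 + c^2)
 f(c) = sqrt(C1 + c^2)


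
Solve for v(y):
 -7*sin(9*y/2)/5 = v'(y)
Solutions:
 v(y) = C1 + 14*cos(9*y/2)/45


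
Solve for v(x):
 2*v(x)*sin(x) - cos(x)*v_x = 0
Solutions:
 v(x) = C1/cos(x)^2


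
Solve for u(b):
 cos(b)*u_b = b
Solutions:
 u(b) = C1 + Integral(b/cos(b), b)


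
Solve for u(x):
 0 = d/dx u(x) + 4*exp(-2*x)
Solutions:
 u(x) = C1 + 2*exp(-2*x)


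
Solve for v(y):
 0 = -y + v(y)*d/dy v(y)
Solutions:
 v(y) = -sqrt(C1 + y^2)
 v(y) = sqrt(C1 + y^2)


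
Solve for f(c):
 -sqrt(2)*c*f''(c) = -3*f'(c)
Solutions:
 f(c) = C1 + C2*c^(1 + 3*sqrt(2)/2)


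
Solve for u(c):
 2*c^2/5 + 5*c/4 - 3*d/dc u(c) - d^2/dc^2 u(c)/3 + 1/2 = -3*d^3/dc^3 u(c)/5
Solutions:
 u(c) = C1 + C2*exp(c*(5 - sqrt(1645))/18) + C3*exp(c*(5 + sqrt(1645))/18) + 2*c^3/45 + 209*c^2/1080 + 4301*c/24300


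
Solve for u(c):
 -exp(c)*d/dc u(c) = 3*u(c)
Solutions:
 u(c) = C1*exp(3*exp(-c))


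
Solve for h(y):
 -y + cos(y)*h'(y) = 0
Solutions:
 h(y) = C1 + Integral(y/cos(y), y)


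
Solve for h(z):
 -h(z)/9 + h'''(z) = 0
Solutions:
 h(z) = C3*exp(3^(1/3)*z/3) + (C1*sin(3^(5/6)*z/6) + C2*cos(3^(5/6)*z/6))*exp(-3^(1/3)*z/6)


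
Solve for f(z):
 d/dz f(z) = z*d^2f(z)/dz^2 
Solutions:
 f(z) = C1 + C2*z^2


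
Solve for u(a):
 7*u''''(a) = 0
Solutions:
 u(a) = C1 + C2*a + C3*a^2 + C4*a^3


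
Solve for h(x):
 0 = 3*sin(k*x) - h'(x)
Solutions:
 h(x) = C1 - 3*cos(k*x)/k


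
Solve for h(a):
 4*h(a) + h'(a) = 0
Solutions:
 h(a) = C1*exp(-4*a)


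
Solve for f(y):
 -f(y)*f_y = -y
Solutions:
 f(y) = -sqrt(C1 + y^2)
 f(y) = sqrt(C1 + y^2)


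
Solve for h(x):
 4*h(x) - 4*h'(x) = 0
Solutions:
 h(x) = C1*exp(x)


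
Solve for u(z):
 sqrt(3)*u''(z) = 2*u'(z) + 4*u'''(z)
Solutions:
 u(z) = C1 + (C2*sin(sqrt(29)*z/8) + C3*cos(sqrt(29)*z/8))*exp(sqrt(3)*z/8)


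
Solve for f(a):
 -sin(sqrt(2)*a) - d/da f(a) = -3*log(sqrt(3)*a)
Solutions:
 f(a) = C1 + 3*a*log(a) - 3*a + 3*a*log(3)/2 + sqrt(2)*cos(sqrt(2)*a)/2


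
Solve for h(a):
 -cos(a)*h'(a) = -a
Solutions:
 h(a) = C1 + Integral(a/cos(a), a)


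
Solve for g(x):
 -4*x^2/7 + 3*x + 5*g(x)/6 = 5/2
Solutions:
 g(x) = 24*x^2/35 - 18*x/5 + 3


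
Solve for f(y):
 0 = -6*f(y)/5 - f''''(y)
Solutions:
 f(y) = (C1*sin(10^(3/4)*3^(1/4)*y/10) + C2*cos(10^(3/4)*3^(1/4)*y/10))*exp(-10^(3/4)*3^(1/4)*y/10) + (C3*sin(10^(3/4)*3^(1/4)*y/10) + C4*cos(10^(3/4)*3^(1/4)*y/10))*exp(10^(3/4)*3^(1/4)*y/10)


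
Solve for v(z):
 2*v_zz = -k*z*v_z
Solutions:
 v(z) = Piecewise((-sqrt(pi)*C1*erf(sqrt(k)*z/2)/sqrt(k) - C2, (k > 0) | (k < 0)), (-C1*z - C2, True))


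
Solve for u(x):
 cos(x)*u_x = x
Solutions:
 u(x) = C1 + Integral(x/cos(x), x)


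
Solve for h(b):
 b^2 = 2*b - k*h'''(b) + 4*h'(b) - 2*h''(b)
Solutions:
 h(b) = C1 + C2*exp(b*(sqrt(4*k + 1) - 1)/k) + C3*exp(-b*(sqrt(4*k + 1) + 1)/k) + b^3/12 - b^2/8 + b*k/8 - b/8


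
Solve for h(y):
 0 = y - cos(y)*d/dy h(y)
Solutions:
 h(y) = C1 + Integral(y/cos(y), y)


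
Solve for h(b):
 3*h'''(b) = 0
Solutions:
 h(b) = C1 + C2*b + C3*b^2


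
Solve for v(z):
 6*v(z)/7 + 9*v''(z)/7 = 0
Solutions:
 v(z) = C1*sin(sqrt(6)*z/3) + C2*cos(sqrt(6)*z/3)


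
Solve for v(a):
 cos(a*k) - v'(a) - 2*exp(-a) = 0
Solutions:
 v(a) = C1 + 2*exp(-a) + sin(a*k)/k


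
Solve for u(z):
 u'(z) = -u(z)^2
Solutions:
 u(z) = 1/(C1 + z)


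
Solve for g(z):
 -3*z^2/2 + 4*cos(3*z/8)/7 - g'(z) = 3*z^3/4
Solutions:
 g(z) = C1 - 3*z^4/16 - z^3/2 + 32*sin(3*z/8)/21


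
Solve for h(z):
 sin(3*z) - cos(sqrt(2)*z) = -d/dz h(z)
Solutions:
 h(z) = C1 + sqrt(2)*sin(sqrt(2)*z)/2 + cos(3*z)/3


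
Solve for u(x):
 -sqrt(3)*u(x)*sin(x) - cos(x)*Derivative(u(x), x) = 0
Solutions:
 u(x) = C1*cos(x)^(sqrt(3))


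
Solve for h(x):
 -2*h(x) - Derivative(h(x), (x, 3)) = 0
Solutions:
 h(x) = C3*exp(-2^(1/3)*x) + (C1*sin(2^(1/3)*sqrt(3)*x/2) + C2*cos(2^(1/3)*sqrt(3)*x/2))*exp(2^(1/3)*x/2)


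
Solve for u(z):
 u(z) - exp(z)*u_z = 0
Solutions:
 u(z) = C1*exp(-exp(-z))


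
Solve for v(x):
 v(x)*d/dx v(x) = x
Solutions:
 v(x) = -sqrt(C1 + x^2)
 v(x) = sqrt(C1 + x^2)


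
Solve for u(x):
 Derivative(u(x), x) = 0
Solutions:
 u(x) = C1


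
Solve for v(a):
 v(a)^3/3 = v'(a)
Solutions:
 v(a) = -sqrt(6)*sqrt(-1/(C1 + a))/2
 v(a) = sqrt(6)*sqrt(-1/(C1 + a))/2


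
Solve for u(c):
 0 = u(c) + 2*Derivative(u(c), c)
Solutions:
 u(c) = C1*exp(-c/2)


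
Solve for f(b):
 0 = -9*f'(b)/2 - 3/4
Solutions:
 f(b) = C1 - b/6


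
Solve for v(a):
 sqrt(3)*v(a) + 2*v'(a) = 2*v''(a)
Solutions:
 v(a) = C1*exp(a*(1 - sqrt(1 + 2*sqrt(3)))/2) + C2*exp(a*(1 + sqrt(1 + 2*sqrt(3)))/2)


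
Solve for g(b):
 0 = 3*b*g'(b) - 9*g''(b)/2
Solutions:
 g(b) = C1 + C2*erfi(sqrt(3)*b/3)


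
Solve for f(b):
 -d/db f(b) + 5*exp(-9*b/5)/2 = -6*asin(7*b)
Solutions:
 f(b) = C1 + 6*b*asin(7*b) + 6*sqrt(1 - 49*b^2)/7 - 25*exp(-9*b/5)/18


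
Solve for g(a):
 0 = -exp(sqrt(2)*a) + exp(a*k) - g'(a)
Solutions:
 g(a) = C1 - sqrt(2)*exp(sqrt(2)*a)/2 + exp(a*k)/k


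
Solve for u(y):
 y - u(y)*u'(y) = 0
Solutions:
 u(y) = -sqrt(C1 + y^2)
 u(y) = sqrt(C1 + y^2)


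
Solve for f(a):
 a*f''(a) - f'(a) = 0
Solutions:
 f(a) = C1 + C2*a^2


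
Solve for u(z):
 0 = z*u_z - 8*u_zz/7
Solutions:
 u(z) = C1 + C2*erfi(sqrt(7)*z/4)


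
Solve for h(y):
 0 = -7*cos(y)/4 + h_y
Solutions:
 h(y) = C1 + 7*sin(y)/4


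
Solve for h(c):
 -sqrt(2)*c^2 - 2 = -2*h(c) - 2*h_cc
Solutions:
 h(c) = C1*sin(c) + C2*cos(c) + sqrt(2)*c^2/2 - sqrt(2) + 1


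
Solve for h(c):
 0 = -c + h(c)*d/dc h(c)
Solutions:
 h(c) = -sqrt(C1 + c^2)
 h(c) = sqrt(C1 + c^2)


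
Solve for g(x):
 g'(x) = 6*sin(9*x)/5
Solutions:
 g(x) = C1 - 2*cos(9*x)/15


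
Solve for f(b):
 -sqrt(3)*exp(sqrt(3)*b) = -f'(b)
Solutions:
 f(b) = C1 + exp(sqrt(3)*b)


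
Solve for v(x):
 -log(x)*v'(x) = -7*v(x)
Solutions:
 v(x) = C1*exp(7*li(x))


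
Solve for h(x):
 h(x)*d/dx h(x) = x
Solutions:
 h(x) = -sqrt(C1 + x^2)
 h(x) = sqrt(C1 + x^2)


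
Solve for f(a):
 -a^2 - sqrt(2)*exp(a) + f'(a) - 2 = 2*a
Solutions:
 f(a) = C1 + a^3/3 + a^2 + 2*a + sqrt(2)*exp(a)


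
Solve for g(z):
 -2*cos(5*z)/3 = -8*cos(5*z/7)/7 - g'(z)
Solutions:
 g(z) = C1 - 8*sin(5*z/7)/5 + 2*sin(5*z)/15


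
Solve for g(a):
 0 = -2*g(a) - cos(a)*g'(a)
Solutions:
 g(a) = C1*(sin(a) - 1)/(sin(a) + 1)


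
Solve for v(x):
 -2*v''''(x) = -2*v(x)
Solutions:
 v(x) = C1*exp(-x) + C2*exp(x) + C3*sin(x) + C4*cos(x)


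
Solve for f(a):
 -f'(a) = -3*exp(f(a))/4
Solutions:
 f(a) = log(-1/(C1 + 3*a)) + 2*log(2)


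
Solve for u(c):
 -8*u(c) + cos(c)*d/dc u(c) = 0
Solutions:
 u(c) = C1*(sin(c)^4 + 4*sin(c)^3 + 6*sin(c)^2 + 4*sin(c) + 1)/(sin(c)^4 - 4*sin(c)^3 + 6*sin(c)^2 - 4*sin(c) + 1)


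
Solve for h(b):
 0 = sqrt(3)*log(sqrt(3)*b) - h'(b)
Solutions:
 h(b) = C1 + sqrt(3)*b*log(b) - sqrt(3)*b + sqrt(3)*b*log(3)/2


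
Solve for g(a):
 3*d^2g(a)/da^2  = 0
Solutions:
 g(a) = C1 + C2*a


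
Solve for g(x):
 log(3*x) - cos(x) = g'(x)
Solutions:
 g(x) = C1 + x*log(x) - x + x*log(3) - sin(x)


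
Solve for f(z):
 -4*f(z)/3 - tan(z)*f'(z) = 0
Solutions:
 f(z) = C1/sin(z)^(4/3)


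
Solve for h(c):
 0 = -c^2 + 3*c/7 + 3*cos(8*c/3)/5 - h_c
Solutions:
 h(c) = C1 - c^3/3 + 3*c^2/14 + 9*sin(8*c/3)/40


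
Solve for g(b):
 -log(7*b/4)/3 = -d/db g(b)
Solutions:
 g(b) = C1 + b*log(b)/3 - 2*b*log(2)/3 - b/3 + b*log(7)/3


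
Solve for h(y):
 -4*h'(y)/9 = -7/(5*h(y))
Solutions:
 h(y) = -sqrt(C1 + 630*y)/10
 h(y) = sqrt(C1 + 630*y)/10


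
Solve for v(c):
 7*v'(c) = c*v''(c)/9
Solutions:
 v(c) = C1 + C2*c^64


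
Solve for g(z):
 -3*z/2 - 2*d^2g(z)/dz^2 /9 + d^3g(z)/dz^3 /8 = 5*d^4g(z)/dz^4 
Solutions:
 g(z) = C1 + C2*z - 9*z^3/8 - 243*z^2/128 + (C3*sin(sqrt(2551)*z/240) + C4*cos(sqrt(2551)*z/240))*exp(z/80)


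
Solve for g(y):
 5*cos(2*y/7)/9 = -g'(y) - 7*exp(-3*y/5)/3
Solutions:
 g(y) = C1 - 35*sin(2*y/7)/18 + 35*exp(-3*y/5)/9


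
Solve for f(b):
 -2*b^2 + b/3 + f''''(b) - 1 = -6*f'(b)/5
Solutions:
 f(b) = C1 + C4*exp(-5^(2/3)*6^(1/3)*b/5) + 5*b^3/9 - 5*b^2/36 + 5*b/6 + (C2*sin(2^(1/3)*3^(5/6)*5^(2/3)*b/10) + C3*cos(2^(1/3)*3^(5/6)*5^(2/3)*b/10))*exp(5^(2/3)*6^(1/3)*b/10)


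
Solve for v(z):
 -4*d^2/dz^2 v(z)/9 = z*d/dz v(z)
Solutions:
 v(z) = C1 + C2*erf(3*sqrt(2)*z/4)


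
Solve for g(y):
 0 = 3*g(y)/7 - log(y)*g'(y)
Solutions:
 g(y) = C1*exp(3*li(y)/7)


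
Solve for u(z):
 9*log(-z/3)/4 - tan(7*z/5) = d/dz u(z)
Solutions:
 u(z) = C1 + 9*z*log(-z)/4 - 9*z*log(3)/4 - 9*z/4 + 5*log(cos(7*z/5))/7


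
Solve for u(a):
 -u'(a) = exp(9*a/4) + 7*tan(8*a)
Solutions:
 u(a) = C1 - 4*exp(9*a/4)/9 + 7*log(cos(8*a))/8


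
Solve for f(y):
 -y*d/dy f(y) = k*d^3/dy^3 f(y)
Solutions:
 f(y) = C1 + Integral(C2*airyai(y*(-1/k)^(1/3)) + C3*airybi(y*(-1/k)^(1/3)), y)


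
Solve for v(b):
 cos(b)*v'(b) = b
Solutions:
 v(b) = C1 + Integral(b/cos(b), b)


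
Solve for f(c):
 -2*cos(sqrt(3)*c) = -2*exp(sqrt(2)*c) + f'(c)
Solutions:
 f(c) = C1 + sqrt(2)*exp(sqrt(2)*c) - 2*sqrt(3)*sin(sqrt(3)*c)/3


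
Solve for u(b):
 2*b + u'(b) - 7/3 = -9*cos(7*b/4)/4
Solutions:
 u(b) = C1 - b^2 + 7*b/3 - 9*sin(7*b/4)/7


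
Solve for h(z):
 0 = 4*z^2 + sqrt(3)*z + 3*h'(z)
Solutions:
 h(z) = C1 - 4*z^3/9 - sqrt(3)*z^2/6


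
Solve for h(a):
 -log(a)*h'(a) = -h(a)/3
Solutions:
 h(a) = C1*exp(li(a)/3)


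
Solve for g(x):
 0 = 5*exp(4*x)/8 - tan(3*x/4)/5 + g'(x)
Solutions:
 g(x) = C1 - 5*exp(4*x)/32 - 4*log(cos(3*x/4))/15


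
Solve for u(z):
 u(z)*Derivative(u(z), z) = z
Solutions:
 u(z) = -sqrt(C1 + z^2)
 u(z) = sqrt(C1 + z^2)


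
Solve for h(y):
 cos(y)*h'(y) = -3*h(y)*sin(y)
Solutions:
 h(y) = C1*cos(y)^3


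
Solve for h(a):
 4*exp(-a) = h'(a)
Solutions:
 h(a) = C1 - 4*exp(-a)


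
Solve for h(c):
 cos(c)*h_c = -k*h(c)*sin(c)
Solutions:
 h(c) = C1*exp(k*log(cos(c)))


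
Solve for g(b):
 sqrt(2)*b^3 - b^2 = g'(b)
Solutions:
 g(b) = C1 + sqrt(2)*b^4/4 - b^3/3


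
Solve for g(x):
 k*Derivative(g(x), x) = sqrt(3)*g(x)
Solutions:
 g(x) = C1*exp(sqrt(3)*x/k)


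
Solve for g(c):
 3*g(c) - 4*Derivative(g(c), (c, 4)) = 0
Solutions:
 g(c) = C1*exp(-sqrt(2)*3^(1/4)*c/2) + C2*exp(sqrt(2)*3^(1/4)*c/2) + C3*sin(sqrt(2)*3^(1/4)*c/2) + C4*cos(sqrt(2)*3^(1/4)*c/2)


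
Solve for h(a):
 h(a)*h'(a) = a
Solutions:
 h(a) = -sqrt(C1 + a^2)
 h(a) = sqrt(C1 + a^2)


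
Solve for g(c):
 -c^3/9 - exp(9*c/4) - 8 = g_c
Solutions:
 g(c) = C1 - c^4/36 - 8*c - 4*exp(9*c/4)/9


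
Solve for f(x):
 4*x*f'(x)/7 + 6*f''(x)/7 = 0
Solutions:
 f(x) = C1 + C2*erf(sqrt(3)*x/3)


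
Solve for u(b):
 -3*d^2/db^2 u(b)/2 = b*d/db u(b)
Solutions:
 u(b) = C1 + C2*erf(sqrt(3)*b/3)


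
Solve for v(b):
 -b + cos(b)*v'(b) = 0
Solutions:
 v(b) = C1 + Integral(b/cos(b), b)


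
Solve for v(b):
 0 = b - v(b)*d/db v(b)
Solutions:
 v(b) = -sqrt(C1 + b^2)
 v(b) = sqrt(C1 + b^2)


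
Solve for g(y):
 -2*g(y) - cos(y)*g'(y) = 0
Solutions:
 g(y) = C1*(sin(y) - 1)/(sin(y) + 1)


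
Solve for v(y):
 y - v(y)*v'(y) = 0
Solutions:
 v(y) = -sqrt(C1 + y^2)
 v(y) = sqrt(C1 + y^2)


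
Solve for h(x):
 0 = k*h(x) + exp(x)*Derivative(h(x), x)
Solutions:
 h(x) = C1*exp(k*exp(-x))


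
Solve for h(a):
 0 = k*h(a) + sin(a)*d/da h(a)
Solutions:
 h(a) = C1*exp(k*(-log(cos(a) - 1) + log(cos(a) + 1))/2)


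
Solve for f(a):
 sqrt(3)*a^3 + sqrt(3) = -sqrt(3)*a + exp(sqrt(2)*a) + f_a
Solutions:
 f(a) = C1 + sqrt(3)*a^4/4 + sqrt(3)*a^2/2 + sqrt(3)*a - sqrt(2)*exp(sqrt(2)*a)/2


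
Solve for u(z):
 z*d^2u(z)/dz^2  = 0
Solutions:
 u(z) = C1 + C2*z


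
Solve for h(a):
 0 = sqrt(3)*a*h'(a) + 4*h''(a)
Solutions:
 h(a) = C1 + C2*erf(sqrt(2)*3^(1/4)*a/4)


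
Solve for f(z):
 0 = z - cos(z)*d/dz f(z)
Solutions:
 f(z) = C1 + Integral(z/cos(z), z)


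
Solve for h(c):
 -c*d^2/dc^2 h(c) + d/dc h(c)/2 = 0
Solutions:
 h(c) = C1 + C2*c^(3/2)


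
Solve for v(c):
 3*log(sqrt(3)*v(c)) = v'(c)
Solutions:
 -2*Integral(1/(2*log(_y) + log(3)), (_y, v(c)))/3 = C1 - c


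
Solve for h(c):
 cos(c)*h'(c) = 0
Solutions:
 h(c) = C1


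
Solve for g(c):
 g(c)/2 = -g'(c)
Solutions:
 g(c) = C1*exp(-c/2)


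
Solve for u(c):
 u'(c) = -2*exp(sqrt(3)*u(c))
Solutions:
 u(c) = sqrt(3)*(2*log(1/(C1 + 2*c)) - log(3))/6


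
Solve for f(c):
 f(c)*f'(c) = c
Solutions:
 f(c) = -sqrt(C1 + c^2)
 f(c) = sqrt(C1 + c^2)


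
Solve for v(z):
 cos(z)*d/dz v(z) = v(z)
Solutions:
 v(z) = C1*sqrt(sin(z) + 1)/sqrt(sin(z) - 1)


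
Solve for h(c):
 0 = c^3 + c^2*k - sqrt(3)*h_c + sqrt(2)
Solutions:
 h(c) = C1 + sqrt(3)*c^4/12 + sqrt(3)*c^3*k/9 + sqrt(6)*c/3


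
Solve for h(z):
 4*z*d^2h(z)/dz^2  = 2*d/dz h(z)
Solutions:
 h(z) = C1 + C2*z^(3/2)


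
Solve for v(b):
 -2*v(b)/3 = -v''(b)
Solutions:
 v(b) = C1*exp(-sqrt(6)*b/3) + C2*exp(sqrt(6)*b/3)


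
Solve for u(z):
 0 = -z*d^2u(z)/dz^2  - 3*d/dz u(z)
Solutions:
 u(z) = C1 + C2/z^2


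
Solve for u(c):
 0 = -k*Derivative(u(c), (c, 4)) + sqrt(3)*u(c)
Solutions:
 u(c) = C1*exp(-3^(1/8)*c*(1/k)^(1/4)) + C2*exp(3^(1/8)*c*(1/k)^(1/4)) + C3*exp(-3^(1/8)*I*c*(1/k)^(1/4)) + C4*exp(3^(1/8)*I*c*(1/k)^(1/4))


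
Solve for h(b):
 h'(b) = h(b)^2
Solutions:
 h(b) = -1/(C1 + b)


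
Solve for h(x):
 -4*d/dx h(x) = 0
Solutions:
 h(x) = C1


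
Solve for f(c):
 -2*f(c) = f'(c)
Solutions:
 f(c) = C1*exp(-2*c)


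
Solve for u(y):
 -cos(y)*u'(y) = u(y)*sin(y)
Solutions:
 u(y) = C1*cos(y)


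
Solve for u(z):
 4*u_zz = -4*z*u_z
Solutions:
 u(z) = C1 + C2*erf(sqrt(2)*z/2)


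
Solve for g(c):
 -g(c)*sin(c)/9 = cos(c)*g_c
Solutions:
 g(c) = C1*cos(c)^(1/9)


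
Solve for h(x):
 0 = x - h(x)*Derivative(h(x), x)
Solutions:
 h(x) = -sqrt(C1 + x^2)
 h(x) = sqrt(C1 + x^2)


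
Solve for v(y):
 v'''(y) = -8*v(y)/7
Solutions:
 v(y) = C3*exp(-2*7^(2/3)*y/7) + (C1*sin(sqrt(3)*7^(2/3)*y/7) + C2*cos(sqrt(3)*7^(2/3)*y/7))*exp(7^(2/3)*y/7)


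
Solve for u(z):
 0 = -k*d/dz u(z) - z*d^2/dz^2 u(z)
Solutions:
 u(z) = C1 + z^(1 - re(k))*(C2*sin(log(z)*Abs(im(k))) + C3*cos(log(z)*im(k)))


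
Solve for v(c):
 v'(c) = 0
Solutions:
 v(c) = C1


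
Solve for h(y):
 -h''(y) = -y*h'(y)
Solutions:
 h(y) = C1 + C2*erfi(sqrt(2)*y/2)


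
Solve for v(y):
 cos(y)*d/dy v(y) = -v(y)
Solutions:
 v(y) = C1*sqrt(sin(y) - 1)/sqrt(sin(y) + 1)


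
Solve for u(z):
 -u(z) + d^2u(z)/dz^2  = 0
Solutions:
 u(z) = C1*exp(-z) + C2*exp(z)


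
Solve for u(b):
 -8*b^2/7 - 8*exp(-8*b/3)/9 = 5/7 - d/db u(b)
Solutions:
 u(b) = C1 + 8*b^3/21 + 5*b/7 - exp(-8*b/3)/3


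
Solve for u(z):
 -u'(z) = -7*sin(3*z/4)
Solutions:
 u(z) = C1 - 28*cos(3*z/4)/3


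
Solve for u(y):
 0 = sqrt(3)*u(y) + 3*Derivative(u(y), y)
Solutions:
 u(y) = C1*exp(-sqrt(3)*y/3)


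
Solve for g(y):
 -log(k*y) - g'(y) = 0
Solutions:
 g(y) = C1 - y*log(k*y) + y


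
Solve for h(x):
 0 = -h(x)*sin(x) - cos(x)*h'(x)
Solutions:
 h(x) = C1*cos(x)


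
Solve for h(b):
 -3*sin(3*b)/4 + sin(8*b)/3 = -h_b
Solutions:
 h(b) = C1 - cos(3*b)/4 + cos(8*b)/24
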